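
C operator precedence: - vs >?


'-' is additive (level 9); '>' is relational (level 7)
Higher level binds tighter
'-' has higher precedence than '>'


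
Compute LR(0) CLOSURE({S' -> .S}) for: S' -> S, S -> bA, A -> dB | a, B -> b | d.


Start: S' -> .S
For each item with dot before a nonterminal B, add B -> .γ for every B-production
Closure: [S' -> .S, S -> .bA]


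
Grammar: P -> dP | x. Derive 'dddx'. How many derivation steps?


Derivation: P => dP => ddP => dddP => dddx
Steps: 4


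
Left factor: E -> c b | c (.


Common prefix: 'c'
Factored: E -> c E', E' -> b | (


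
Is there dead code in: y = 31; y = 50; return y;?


first assignment to y is overwritten before any read
Dead: 'y = 31'


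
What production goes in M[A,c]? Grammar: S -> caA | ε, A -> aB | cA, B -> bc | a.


For [A, c]: 'c' ∈ FIRST(cA)
Entry: A -> cA


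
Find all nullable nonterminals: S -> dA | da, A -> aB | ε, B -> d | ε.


A nonterminal is nullable iff some alternative derives ε (directly, or every symbol in it is nullable)
Nullable: {A, B}


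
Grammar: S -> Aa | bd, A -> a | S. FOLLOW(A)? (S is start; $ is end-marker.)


$ ∈ FOLLOW(S). For each A -> αBβ: add FIRST(β)\{ε} to FOLLOW(B); if β nullable, add FOLLOW(A).
FOLLOW(A) = {a}


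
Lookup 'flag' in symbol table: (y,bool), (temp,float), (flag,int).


Lookup 'flag' → type int


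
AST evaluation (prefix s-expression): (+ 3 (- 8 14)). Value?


Evaluate inner: (- 8 14) = -6
Evaluate root: (+ 3 -6) = -3
Result: -3


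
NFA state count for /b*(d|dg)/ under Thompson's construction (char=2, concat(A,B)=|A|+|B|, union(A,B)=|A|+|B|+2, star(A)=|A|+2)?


Syntax tree has 4 char leaf(s), 1 union(s), 1 star(s)
chars contribute 4×2 = 8; each union adds +2; each star adds +2
Total: 8 + 2 + 2 = 12 states


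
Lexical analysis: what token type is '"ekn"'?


Pattern: double-quoted sequence
Type: STRING_LITERAL


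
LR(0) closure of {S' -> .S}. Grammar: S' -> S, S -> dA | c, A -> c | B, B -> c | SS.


Start: S' -> .S
For each item with dot before a nonterminal B, add B -> .γ for every B-production
Closure: [S' -> .S, S -> .dA, S -> .c]


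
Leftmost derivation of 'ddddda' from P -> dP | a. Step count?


Derivation: P => dP => ddP => dddP => ddddP => dddddP => ddddda
Steps: 6


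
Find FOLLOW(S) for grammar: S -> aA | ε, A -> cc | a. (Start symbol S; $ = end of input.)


$ ∈ FOLLOW(S). For each A -> αBβ: add FIRST(β)\{ε} to FOLLOW(B); if β nullable, add FOLLOW(A).
FOLLOW(S) = {$}


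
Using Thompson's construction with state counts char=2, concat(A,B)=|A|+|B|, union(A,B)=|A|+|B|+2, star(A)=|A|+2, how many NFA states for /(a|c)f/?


Syntax tree has 3 char leaf(s), 1 union(s), 0 star(s)
chars contribute 3×2 = 6; each union adds +2; each star adds +2
Total: 6 + 2 + 0 = 8 states


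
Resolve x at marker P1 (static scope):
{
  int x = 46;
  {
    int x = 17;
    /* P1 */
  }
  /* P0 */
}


x declared in the same block as P1
x = 17


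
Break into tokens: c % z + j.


Scan left to right, longest-match per lexeme
Tokens: ID(c), OP(%), ID(z), OP(+), ID(j)


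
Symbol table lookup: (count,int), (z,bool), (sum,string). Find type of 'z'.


Lookup 'z' → type bool


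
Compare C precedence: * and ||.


'*' is multiplicative (level 10); '||' is logical OR (level 1)
Higher level binds tighter
'*' has higher precedence than '||'


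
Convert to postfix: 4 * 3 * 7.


Left to right (same or higher precedence on left)
Postfix: 4 3 * 7 *


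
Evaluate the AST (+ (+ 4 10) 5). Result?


Evaluate inner: (+ 4 10) = 14
Evaluate root: (+ 14 5) = 19
Result: 19


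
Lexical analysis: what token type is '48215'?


Pattern: digits only
Type: INTEGER_LITERAL


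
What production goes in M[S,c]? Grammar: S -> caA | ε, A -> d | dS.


For [S, c]: 'c' ∈ FIRST(caA)
Entry: S -> caA


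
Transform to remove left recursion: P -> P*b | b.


Left-recursive alternatives: P*b; non-recursive: b
Introduce P': P -> bP', P' -> *bP' | ε


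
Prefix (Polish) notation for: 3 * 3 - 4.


left-to-right (same/higher precedence on left): tree is (- (* 3 3) 4)
Prefix: - * 3 3 4


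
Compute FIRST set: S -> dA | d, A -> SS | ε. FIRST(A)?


Per alternative of A: FIRST(SS) = {d}; FIRST(ε) = {ε}
FIRST(A) = {d, ε}


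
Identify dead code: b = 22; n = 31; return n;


b is assigned but never read
Dead: 'b = 22'


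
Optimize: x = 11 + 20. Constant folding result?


11 + 20 = 31 at compile time
Optimized: x = 31


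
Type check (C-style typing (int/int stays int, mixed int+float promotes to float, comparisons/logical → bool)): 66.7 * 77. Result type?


Operand types: float * int
Rule: mixed int/float promotes to float; int/int stays int
Result type: float


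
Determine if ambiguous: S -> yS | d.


right-linear, alternatives start with distinct terminals 'y' vs 'd': unique leftmost derivation
Unambiguous


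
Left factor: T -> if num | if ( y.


Common prefix: 'if'
Factored: T -> if T', T' -> num | ( y


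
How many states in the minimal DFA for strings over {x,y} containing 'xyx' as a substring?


KMP-style automaton: 3 progress states + 1 absorbing accept = 4
Minimal DFA: 4 states


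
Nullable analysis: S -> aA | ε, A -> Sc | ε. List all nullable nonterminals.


A nonterminal is nullable iff some alternative derives ε (directly, or every symbol in it is nullable)
Nullable: {A, S}


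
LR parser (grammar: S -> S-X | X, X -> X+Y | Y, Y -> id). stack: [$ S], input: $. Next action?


start symbol S on stack, input exhausted
Action: accept


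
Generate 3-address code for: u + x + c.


Break into single-operator statements:
t1 = u + x
t2 = t1 + c


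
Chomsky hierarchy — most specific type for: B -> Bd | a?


Left-linear: every RHS is a terminal or one nonterminal followed by a terminal
Classification: Type 3 (Regular)


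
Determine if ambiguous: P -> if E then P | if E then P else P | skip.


dangling else: 'if E then if E then skip else skip' parses two ways
Ambiguous


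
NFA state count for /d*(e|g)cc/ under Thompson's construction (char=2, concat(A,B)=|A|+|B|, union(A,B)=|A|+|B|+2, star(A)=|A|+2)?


Syntax tree has 5 char leaf(s), 1 union(s), 1 star(s)
chars contribute 5×2 = 10; each union adds +2; each star adds +2
Total: 10 + 2 + 2 = 14 states


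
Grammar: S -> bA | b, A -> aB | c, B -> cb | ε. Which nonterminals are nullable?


A nonterminal is nullable iff some alternative derives ε (directly, or every symbol in it is nullable)
Nullable: {B}


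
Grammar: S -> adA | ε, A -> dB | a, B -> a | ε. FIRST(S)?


Per alternative of S: FIRST(adA) = {a}; FIRST(ε) = {ε}
FIRST(S) = {a, ε}


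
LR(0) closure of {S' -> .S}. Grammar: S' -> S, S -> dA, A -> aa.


Start: S' -> .S
For each item with dot before a nonterminal B, add B -> .γ for every B-production
Closure: [S' -> .S, S -> .dA]


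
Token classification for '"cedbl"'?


Pattern: double-quoted sequence
Type: STRING_LITERAL


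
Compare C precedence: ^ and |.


'^' is bitwise XOR (level 4); '|' is bitwise OR (level 3)
Higher level binds tighter
'^' has higher precedence than '|'


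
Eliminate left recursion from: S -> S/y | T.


Left-recursive alternatives: S/y; non-recursive: T
Introduce S': S -> TS', S' -> /yS' | ε


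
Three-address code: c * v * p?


Break into single-operator statements:
t1 = c * v
t2 = t1 * p


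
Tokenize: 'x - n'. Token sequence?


Scan left to right, longest-match per lexeme
Tokens: ID(x), OP(-), ID(n)


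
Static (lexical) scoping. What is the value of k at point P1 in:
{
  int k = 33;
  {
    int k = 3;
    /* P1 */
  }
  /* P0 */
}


k declared in the same block as P1
k = 3


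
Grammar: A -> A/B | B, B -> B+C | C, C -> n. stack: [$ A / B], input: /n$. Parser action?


handle 'A/B' on top; lookahead ∈ FOLLOW(A) = {/, $}
Action: reduce (A -> A/B)


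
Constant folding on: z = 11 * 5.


11 * 5 = 55 at compile time
Optimized: z = 55


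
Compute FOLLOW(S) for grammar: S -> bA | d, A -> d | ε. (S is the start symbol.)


$ ∈ FOLLOW(S). For each A -> αBβ: add FIRST(β)\{ε} to FOLLOW(B); if β nullable, add FOLLOW(A).
FOLLOW(S) = {$}


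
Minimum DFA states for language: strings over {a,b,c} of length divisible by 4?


Track length mod 4: states 0..3, accept at 0
Minimal DFA: 4 states


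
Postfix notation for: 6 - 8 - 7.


Left to right (same or higher precedence on left)
Postfix: 6 8 - 7 -


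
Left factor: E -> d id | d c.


Common prefix: 'd'
Factored: E -> d E', E' -> id | c


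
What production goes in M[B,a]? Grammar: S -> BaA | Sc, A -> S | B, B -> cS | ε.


For [B, a]: ε is nullable and 'a' ∈ FOLLOW(B)
Entry: B -> ε


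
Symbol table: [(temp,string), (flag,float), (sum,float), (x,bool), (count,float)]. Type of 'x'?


Lookup 'x' → type bool


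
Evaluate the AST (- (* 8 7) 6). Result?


Evaluate inner: (* 8 7) = 56
Evaluate root: (- 56 6) = 50
Result: 50


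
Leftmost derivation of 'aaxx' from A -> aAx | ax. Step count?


Derivation: A => aAx => aaxx
Steps: 2


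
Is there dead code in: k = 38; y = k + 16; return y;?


k is read by y's definition; y is returned
No dead code


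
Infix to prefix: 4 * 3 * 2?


left-to-right (same/higher precedence on left): tree is (* (* 4 3) 2)
Prefix: * * 4 3 2


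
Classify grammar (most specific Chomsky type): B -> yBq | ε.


Single nonterminal LHS, but y^n q^n is not regular
Classification: Type 2 (Context-Free)


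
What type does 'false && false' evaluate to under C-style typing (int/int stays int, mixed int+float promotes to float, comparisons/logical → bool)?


Operand types: bool && bool
Rule: logical operators take bool operands and yield bool
Result type: bool


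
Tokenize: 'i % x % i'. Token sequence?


Scan left to right, longest-match per lexeme
Tokens: ID(i), OP(%), ID(x), OP(%), ID(i)


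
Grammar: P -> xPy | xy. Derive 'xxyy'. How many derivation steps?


Derivation: P => xPy => xxyy
Steps: 2


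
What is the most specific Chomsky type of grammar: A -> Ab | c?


Left-linear: every RHS is a terminal or one nonterminal followed by a terminal
Classification: Type 3 (Regular)


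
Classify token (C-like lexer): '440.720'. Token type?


Pattern: digits with a decimal point
Type: FLOAT_LITERAL


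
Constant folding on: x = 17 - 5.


17 - 5 = 12 at compile time
Optimized: x = 12


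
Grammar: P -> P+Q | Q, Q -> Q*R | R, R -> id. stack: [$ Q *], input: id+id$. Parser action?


no handle; shift 'id'
Action: shift


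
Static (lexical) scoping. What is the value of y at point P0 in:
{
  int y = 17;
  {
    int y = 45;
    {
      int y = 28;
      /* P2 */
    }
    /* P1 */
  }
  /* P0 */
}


y declared in the same block as P0
y = 17


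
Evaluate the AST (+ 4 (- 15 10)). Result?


Evaluate inner: (- 15 10) = 5
Evaluate root: (+ 4 5) = 9
Result: 9


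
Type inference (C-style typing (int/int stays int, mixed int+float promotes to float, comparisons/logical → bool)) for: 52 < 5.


Operand types: int < int
Rule: comparison yields bool
Result type: bool


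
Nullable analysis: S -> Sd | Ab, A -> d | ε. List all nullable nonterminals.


A nonterminal is nullable iff some alternative derives ε (directly, or every symbol in it is nullable)
Nullable: {A}


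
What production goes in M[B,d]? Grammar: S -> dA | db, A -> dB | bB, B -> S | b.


For [B, d]: 'd' ∈ FIRST(S)
Entry: B -> S


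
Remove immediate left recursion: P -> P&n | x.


Left-recursive alternatives: P&n; non-recursive: x
Introduce P': P -> xP', P' -> &nP' | ε


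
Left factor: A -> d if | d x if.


Common prefix: 'd'
Factored: A -> d A', A' -> if | x if


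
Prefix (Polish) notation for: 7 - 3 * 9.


'*' binds tighter: tree is (- 7 (* 3 9))
Prefix: - 7 * 3 9


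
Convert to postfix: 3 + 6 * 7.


* has higher precedence, evaluate 6*7 first
Postfix: 3 6 7 * +


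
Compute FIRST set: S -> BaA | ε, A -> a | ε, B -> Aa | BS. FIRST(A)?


Per alternative of A: FIRST(a) = {a}; FIRST(ε) = {ε}
FIRST(A) = {a, ε}


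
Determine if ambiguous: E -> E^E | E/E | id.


'id^id/id' has two parse trees (no precedence encoded between ^ and /)
Ambiguous


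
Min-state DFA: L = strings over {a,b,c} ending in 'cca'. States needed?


Track the longest suffix of input matching a prefix of 'cca': 4 classes (prefixes of length 0..3)
Minimal DFA: 4 states


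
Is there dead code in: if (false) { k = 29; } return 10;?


condition is constant false, so the whole block is unreachable
Dead: 'if (false) { k = 29; }'


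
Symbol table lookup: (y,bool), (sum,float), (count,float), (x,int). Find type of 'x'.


Lookup 'x' → type int


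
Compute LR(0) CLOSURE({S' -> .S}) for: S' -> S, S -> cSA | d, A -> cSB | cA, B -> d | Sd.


Start: S' -> .S
For each item with dot before a nonterminal B, add B -> .γ for every B-production
Closure: [S' -> .S, S -> .cSA, S -> .d]


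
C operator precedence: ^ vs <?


'<' is relational (level 7); '^' is bitwise XOR (level 4)
Higher level binds tighter
'<' has higher precedence than '^'


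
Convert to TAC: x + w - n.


Break into single-operator statements:
t1 = x + w
t2 = t1 - n


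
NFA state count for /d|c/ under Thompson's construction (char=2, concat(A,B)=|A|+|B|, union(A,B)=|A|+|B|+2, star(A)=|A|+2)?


Syntax tree has 2 char leaf(s), 1 union(s), 0 star(s)
chars contribute 2×2 = 4; each union adds +2; each star adds +2
Total: 4 + 2 + 0 = 6 states


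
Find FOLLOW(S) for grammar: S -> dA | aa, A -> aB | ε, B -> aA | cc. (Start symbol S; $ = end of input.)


$ ∈ FOLLOW(S). For each A -> αBβ: add FIRST(β)\{ε} to FOLLOW(B); if β nullable, add FOLLOW(A).
FOLLOW(S) = {$}


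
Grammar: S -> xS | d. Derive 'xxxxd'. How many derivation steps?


Derivation: S => xS => xxS => xxxS => xxxxS => xxxxd
Steps: 5


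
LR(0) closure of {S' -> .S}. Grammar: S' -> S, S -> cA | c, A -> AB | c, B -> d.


Start: S' -> .S
For each item with dot before a nonterminal B, add B -> .γ for every B-production
Closure: [S' -> .S, S -> .cA, S -> .c]


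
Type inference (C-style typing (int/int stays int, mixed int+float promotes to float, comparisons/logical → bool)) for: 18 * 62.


Operand types: int * int
Rule: mixed int/float promotes to float; int/int stays int
Result type: int


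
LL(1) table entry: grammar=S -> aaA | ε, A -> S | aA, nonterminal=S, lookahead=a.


For [S, a]: 'a' ∈ FIRST(aaA)
Entry: S -> aaA


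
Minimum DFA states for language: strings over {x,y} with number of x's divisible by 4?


Track (count of x) mod 4: states 0..3, accept at 0
Minimal DFA: 4 states


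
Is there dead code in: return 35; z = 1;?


statement follows a return and is unreachable
Dead: 'z = 1'


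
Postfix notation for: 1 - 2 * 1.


* has higher precedence, evaluate 2*1 first
Postfix: 1 2 1 * -


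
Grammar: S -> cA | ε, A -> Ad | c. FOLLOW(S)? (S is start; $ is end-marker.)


$ ∈ FOLLOW(S). For each A -> αBβ: add FIRST(β)\{ε} to FOLLOW(B); if β nullable, add FOLLOW(A).
FOLLOW(S) = {$}


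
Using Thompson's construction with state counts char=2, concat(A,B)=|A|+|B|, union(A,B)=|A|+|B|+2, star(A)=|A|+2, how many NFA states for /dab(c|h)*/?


Syntax tree has 5 char leaf(s), 1 union(s), 1 star(s)
chars contribute 5×2 = 10; each union adds +2; each star adds +2
Total: 10 + 2 + 2 = 14 states


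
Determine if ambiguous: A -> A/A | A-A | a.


'a/a-a' has two parse trees (no precedence encoded between / and -)
Ambiguous


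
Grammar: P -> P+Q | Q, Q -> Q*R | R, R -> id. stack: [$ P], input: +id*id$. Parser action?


shift '+' to continue P -> P+Q
Action: shift


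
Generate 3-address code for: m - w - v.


Break into single-operator statements:
t1 = m - w
t2 = t1 - v


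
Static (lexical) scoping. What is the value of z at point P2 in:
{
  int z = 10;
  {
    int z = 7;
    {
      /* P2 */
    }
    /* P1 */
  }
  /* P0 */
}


P2's block does not declare z; resolves to the enclosing declaration at depth 1
z = 7


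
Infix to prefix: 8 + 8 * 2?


'*' binds tighter: tree is (+ 8 (* 8 2))
Prefix: + 8 * 8 2


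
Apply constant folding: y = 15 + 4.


15 + 4 = 19 at compile time
Optimized: y = 19


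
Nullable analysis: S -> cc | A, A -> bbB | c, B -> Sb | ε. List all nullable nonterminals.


A nonterminal is nullable iff some alternative derives ε (directly, or every symbol in it is nullable)
Nullable: {B}


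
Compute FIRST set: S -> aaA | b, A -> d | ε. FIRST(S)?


Per alternative of S: FIRST(aaA) = {a}; FIRST(b) = {b}
FIRST(S) = {a, b}


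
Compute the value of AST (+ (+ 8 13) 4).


Evaluate inner: (+ 8 13) = 21
Evaluate root: (+ 21 4) = 25
Result: 25


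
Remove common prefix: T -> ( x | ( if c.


Common prefix: '('
Factored: T -> ( T', T' -> x | if c


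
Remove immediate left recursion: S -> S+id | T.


Left-recursive alternatives: S+id; non-recursive: T
Introduce S': S -> TS', S' -> +idS' | ε


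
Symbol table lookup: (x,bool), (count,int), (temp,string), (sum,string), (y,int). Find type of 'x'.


Lookup 'x' → type bool


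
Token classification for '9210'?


Pattern: digits only
Type: INTEGER_LITERAL


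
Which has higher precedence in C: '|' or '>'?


'>' is relational (level 7); '|' is bitwise OR (level 3)
Higher level binds tighter
'>' has higher precedence than '|'


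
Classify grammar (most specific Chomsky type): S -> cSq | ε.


Single nonterminal LHS, but c^n q^n is not regular
Classification: Type 2 (Context-Free)


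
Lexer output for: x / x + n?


Scan left to right, longest-match per lexeme
Tokens: ID(x), OP(/), ID(x), OP(+), ID(n)


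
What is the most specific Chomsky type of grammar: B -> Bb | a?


Left-linear: every RHS is a terminal or one nonterminal followed by a terminal
Classification: Type 3 (Regular)


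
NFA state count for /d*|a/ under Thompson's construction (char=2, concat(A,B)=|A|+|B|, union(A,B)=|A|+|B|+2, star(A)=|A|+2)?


Syntax tree has 2 char leaf(s), 1 union(s), 1 star(s)
chars contribute 2×2 = 4; each union adds +2; each star adds +2
Total: 4 + 2 + 2 = 8 states


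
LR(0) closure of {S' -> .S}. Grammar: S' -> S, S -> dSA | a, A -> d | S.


Start: S' -> .S
For each item with dot before a nonterminal B, add B -> .γ for every B-production
Closure: [S' -> .S, S -> .dSA, S -> .a]


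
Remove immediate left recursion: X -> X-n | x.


Left-recursive alternatives: X-n; non-recursive: x
Introduce X': X -> xX', X' -> -nX' | ε


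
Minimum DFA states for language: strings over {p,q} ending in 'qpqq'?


Track the longest suffix of input matching a prefix of 'qpqq': 5 classes (prefixes of length 0..4)
Minimal DFA: 5 states


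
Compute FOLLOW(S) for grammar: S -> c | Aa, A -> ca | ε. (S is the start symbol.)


$ ∈ FOLLOW(S). For each A -> αBβ: add FIRST(β)\{ε} to FOLLOW(B); if β nullable, add FOLLOW(A).
FOLLOW(S) = {$}


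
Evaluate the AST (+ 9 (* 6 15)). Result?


Evaluate inner: (* 6 15) = 90
Evaluate root: (+ 9 90) = 99
Result: 99


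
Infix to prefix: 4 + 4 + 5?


left-to-right (same/higher precedence on left): tree is (+ (+ 4 4) 5)
Prefix: + + 4 4 5


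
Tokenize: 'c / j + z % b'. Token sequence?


Scan left to right, longest-match per lexeme
Tokens: ID(c), OP(/), ID(j), OP(+), ID(z), OP(%), ID(b)


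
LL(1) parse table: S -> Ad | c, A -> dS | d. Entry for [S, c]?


For [S, c]: 'c' ∈ FIRST(c)
Entry: S -> c


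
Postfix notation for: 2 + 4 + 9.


Left to right (same or higher precedence on left)
Postfix: 2 4 + 9 +


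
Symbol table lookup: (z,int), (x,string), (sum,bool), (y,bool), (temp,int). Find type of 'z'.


Lookup 'z' → type int


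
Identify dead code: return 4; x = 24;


statement follows a return and is unreachable
Dead: 'x = 24'


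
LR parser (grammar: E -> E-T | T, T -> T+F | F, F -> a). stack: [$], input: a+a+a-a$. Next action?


no handle on stack; shift 'a'
Action: shift


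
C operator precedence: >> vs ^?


'>>' is shift (level 8); '^' is bitwise XOR (level 4)
Higher level binds tighter
'>>' has higher precedence than '^'


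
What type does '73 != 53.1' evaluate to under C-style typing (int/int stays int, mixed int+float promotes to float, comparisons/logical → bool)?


Operand types: int != float
Rule: comparison yields bool
Result type: bool


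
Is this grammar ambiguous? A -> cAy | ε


balanced c^n…y^n: each string has a unique parse
Unambiguous


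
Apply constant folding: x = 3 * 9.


3 * 9 = 27 at compile time
Optimized: x = 27


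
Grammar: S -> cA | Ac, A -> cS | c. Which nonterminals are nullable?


A nonterminal is nullable iff some alternative derives ε (directly, or every symbol in it is nullable)
Nullable: {}


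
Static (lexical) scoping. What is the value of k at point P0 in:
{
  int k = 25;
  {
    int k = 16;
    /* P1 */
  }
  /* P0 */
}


k declared in the same block as P0
k = 25


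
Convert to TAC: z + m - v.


Break into single-operator statements:
t1 = z + m
t2 = t1 - v


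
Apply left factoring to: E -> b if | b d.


Common prefix: 'b'
Factored: E -> b E', E' -> if | d


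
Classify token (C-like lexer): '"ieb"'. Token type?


Pattern: double-quoted sequence
Type: STRING_LITERAL


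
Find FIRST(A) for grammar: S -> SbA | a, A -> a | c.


Per alternative of A: FIRST(a) = {a}; FIRST(c) = {c}
FIRST(A) = {a, c}


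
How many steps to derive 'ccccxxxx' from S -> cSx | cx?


Derivation: S => cSx => ccSxx => cccSxxx => ccccxxxx
Steps: 4


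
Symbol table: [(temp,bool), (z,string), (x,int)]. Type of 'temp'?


Lookup 'temp' → type bool


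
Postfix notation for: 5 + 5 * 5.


* has higher precedence, evaluate 5*5 first
Postfix: 5 5 5 * +


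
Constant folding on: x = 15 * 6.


15 * 6 = 90 at compile time
Optimized: x = 90


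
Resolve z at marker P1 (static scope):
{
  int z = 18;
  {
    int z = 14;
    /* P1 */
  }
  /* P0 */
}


z declared in the same block as P1
z = 14


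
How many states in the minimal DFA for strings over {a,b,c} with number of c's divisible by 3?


Track (count of c) mod 3: states 0..2, accept at 0
Minimal DFA: 3 states


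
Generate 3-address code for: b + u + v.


Break into single-operator statements:
t1 = b + u
t2 = t1 + v


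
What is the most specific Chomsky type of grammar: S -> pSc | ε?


Single nonterminal LHS, but p^n c^n is not regular
Classification: Type 2 (Context-Free)


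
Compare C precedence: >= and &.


'>=' is relational (level 7); '&' is bitwise AND (level 5)
Higher level binds tighter
'>=' has higher precedence than '&'


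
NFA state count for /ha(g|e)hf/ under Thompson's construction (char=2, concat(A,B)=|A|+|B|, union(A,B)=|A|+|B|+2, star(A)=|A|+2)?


Syntax tree has 6 char leaf(s), 1 union(s), 0 star(s)
chars contribute 6×2 = 12; each union adds +2; each star adds +2
Total: 12 + 2 + 0 = 14 states


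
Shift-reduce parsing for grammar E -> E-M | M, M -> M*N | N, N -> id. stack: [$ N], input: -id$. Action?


'N' (not preceded by M*) is the handle for M -> N
Action: reduce (M -> N)


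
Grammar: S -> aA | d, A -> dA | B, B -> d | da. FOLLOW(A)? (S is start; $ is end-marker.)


$ ∈ FOLLOW(S). For each A -> αBβ: add FIRST(β)\{ε} to FOLLOW(B); if β nullable, add FOLLOW(A).
FOLLOW(A) = {$}


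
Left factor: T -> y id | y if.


Common prefix: 'y'
Factored: T -> y T', T' -> id | if


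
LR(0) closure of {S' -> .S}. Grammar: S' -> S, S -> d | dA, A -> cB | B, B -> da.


Start: S' -> .S
For each item with dot before a nonterminal B, add B -> .γ for every B-production
Closure: [S' -> .S, S -> .d, S -> .dA]


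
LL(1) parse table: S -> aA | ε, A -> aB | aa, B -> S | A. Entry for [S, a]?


For [S, a]: 'a' ∈ FIRST(aA)
Entry: S -> aA


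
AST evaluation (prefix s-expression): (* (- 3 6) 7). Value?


Evaluate inner: (- 3 6) = -3
Evaluate root: (* -3 7) = -21
Result: -21


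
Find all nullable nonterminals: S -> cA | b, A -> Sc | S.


A nonterminal is nullable iff some alternative derives ε (directly, or every symbol in it is nullable)
Nullable: {}


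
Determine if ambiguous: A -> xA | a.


right-linear, alternatives start with distinct terminals 'x' vs 'a': unique leftmost derivation
Unambiguous


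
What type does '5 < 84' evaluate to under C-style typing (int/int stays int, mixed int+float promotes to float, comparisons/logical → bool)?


Operand types: int < int
Rule: comparison yields bool
Result type: bool


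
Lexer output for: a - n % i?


Scan left to right, longest-match per lexeme
Tokens: ID(a), OP(-), ID(n), OP(%), ID(i)


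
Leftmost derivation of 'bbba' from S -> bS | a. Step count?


Derivation: S => bS => bbS => bbbS => bbba
Steps: 4


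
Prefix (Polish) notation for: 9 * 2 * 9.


left-to-right (same/higher precedence on left): tree is (* (* 9 2) 9)
Prefix: * * 9 2 9


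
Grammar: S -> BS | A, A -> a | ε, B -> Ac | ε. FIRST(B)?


Per alternative of B: FIRST(Ac) = {a, c}; FIRST(ε) = {ε}
FIRST(B) = {a, c, ε}


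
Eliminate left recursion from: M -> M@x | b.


Left-recursive alternatives: M@x; non-recursive: b
Introduce M': M -> bM', M' -> @xM' | ε


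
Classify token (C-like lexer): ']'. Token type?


Pattern: delimiter/punctuation
Type: PUNCTUATION


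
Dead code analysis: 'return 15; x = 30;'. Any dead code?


statement follows a return and is unreachable
Dead: 'x = 30'


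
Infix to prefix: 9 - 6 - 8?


left-to-right (same/higher precedence on left): tree is (- (- 9 6) 8)
Prefix: - - 9 6 8


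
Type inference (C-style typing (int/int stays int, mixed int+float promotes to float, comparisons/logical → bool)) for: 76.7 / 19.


Operand types: float / int
Rule: mixed int/float promotes to float; int/int stays int
Result type: float


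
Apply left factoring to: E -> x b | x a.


Common prefix: 'x'
Factored: E -> x E', E' -> b | a


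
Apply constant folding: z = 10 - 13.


10 - 13 = -3 at compile time
Optimized: z = -3


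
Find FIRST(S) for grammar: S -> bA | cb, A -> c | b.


Per alternative of S: FIRST(bA) = {b}; FIRST(cb) = {c}
FIRST(S) = {b, c}


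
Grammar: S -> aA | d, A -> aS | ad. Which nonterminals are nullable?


A nonterminal is nullable iff some alternative derives ε (directly, or every symbol in it is nullable)
Nullable: {}


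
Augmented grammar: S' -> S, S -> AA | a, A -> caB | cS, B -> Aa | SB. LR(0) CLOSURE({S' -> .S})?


Start: S' -> .S
For each item with dot before a nonterminal B, add B -> .γ for every B-production
Closure: [S' -> .S, S -> .AA, S -> .a, A -> .caB, A -> .cS]


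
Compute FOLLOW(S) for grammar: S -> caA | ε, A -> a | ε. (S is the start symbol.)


$ ∈ FOLLOW(S). For each A -> αBβ: add FIRST(β)\{ε} to FOLLOW(B); if β nullable, add FOLLOW(A).
FOLLOW(S) = {$}


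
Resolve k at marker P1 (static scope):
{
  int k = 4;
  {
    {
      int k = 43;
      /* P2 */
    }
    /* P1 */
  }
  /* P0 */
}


P1's block does not declare k; resolves to the enclosing declaration at depth 0
k = 4


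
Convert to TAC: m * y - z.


Break into single-operator statements:
t1 = m * y
t2 = t1 - z


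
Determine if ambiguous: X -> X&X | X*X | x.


'x&x*x' has two parse trees (no precedence encoded between & and *)
Ambiguous


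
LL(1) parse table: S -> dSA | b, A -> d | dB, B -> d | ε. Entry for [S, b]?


For [S, b]: 'b' ∈ FIRST(b)
Entry: S -> b


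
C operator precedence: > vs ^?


'>' is relational (level 7); '^' is bitwise XOR (level 4)
Higher level binds tighter
'>' has higher precedence than '^'


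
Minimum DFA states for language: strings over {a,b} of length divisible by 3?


Track length mod 3: states 0..2, accept at 0
Minimal DFA: 3 states


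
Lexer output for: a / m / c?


Scan left to right, longest-match per lexeme
Tokens: ID(a), OP(/), ID(m), OP(/), ID(c)


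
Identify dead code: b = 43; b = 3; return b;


first assignment to b is overwritten before any read
Dead: 'b = 43'


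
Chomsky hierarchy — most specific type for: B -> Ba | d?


Left-linear: every RHS is a terminal or one nonterminal followed by a terminal
Classification: Type 3 (Regular)


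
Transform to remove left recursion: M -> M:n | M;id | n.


Left-recursive alternatives: M:n, M;id; non-recursive: n
Introduce M': M -> nM', M' -> :nM' | ;idM' | ε


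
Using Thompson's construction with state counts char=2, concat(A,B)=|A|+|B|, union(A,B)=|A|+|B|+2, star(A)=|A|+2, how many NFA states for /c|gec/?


Syntax tree has 4 char leaf(s), 1 union(s), 0 star(s)
chars contribute 4×2 = 8; each union adds +2; each star adds +2
Total: 8 + 2 + 0 = 10 states


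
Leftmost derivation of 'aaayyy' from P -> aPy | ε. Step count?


Derivation: P => aPy => aaPyy => aaaPyyy => aaayyy
Steps: 4


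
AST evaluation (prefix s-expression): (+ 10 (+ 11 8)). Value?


Evaluate inner: (+ 11 8) = 19
Evaluate root: (+ 10 19) = 29
Result: 29


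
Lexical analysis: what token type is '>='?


Pattern: operator symbol
Type: OPERATOR


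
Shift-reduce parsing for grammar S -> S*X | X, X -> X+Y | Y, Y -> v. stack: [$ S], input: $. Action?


start symbol S on stack, input exhausted
Action: accept


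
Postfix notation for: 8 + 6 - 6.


Left to right (same or higher precedence on left)
Postfix: 8 6 + 6 -


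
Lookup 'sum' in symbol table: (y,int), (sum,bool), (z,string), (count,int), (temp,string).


Lookup 'sum' → type bool


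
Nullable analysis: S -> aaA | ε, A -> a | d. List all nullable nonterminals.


A nonterminal is nullable iff some alternative derives ε (directly, or every symbol in it is nullable)
Nullable: {S}


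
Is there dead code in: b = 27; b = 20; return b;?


first assignment to b is overwritten before any read
Dead: 'b = 27'


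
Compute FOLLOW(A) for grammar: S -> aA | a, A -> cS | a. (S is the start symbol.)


$ ∈ FOLLOW(S). For each A -> αBβ: add FIRST(β)\{ε} to FOLLOW(B); if β nullable, add FOLLOW(A).
FOLLOW(A) = {$}


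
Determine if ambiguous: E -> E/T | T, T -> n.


precedence layered via separate nonterminal T: deterministic
Unambiguous


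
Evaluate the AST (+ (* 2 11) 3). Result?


Evaluate inner: (* 2 11) = 22
Evaluate root: (+ 22 3) = 25
Result: 25


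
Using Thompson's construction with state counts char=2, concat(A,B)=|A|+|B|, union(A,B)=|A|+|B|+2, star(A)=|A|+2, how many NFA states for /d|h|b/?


Syntax tree has 3 char leaf(s), 2 union(s), 0 star(s)
chars contribute 3×2 = 6; each union adds +2; each star adds +2
Total: 6 + 4 + 0 = 10 states


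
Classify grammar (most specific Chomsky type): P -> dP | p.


Right-linear: every RHS is a terminal or a terminal followed by one nonterminal
Classification: Type 3 (Regular)


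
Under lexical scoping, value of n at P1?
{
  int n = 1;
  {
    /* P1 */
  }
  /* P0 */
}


P1's block does not declare n; resolves to the enclosing declaration at depth 0
n = 1


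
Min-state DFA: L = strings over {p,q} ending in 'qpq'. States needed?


Track the longest suffix of input matching a prefix of 'qpq': 4 classes (prefixes of length 0..3)
Minimal DFA: 4 states


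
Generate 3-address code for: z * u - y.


Break into single-operator statements:
t1 = z * u
t2 = t1 - y


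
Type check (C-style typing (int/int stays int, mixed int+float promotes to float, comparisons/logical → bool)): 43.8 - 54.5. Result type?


Operand types: float - float
Rule: mixed int/float promotes to float; int/int stays int
Result type: float


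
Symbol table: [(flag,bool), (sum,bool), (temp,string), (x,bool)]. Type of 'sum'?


Lookup 'sum' → type bool


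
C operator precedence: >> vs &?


'>>' is shift (level 8); '&' is bitwise AND (level 5)
Higher level binds tighter
'>>' has higher precedence than '&'


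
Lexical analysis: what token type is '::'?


Pattern: operator symbol
Type: OPERATOR


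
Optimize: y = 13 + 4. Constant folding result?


13 + 4 = 17 at compile time
Optimized: y = 17


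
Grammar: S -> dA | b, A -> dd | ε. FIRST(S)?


Per alternative of S: FIRST(dA) = {d}; FIRST(b) = {b}
FIRST(S) = {b, d}


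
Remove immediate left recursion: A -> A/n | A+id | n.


Left-recursive alternatives: A/n, A+id; non-recursive: n
Introduce A': A -> nA', A' -> /nA' | +idA' | ε


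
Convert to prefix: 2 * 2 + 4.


left-to-right (same/higher precedence on left): tree is (+ (* 2 2) 4)
Prefix: + * 2 2 4


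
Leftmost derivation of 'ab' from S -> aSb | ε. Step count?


Derivation: S => aSb => ab
Steps: 2


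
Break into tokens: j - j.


Scan left to right, longest-match per lexeme
Tokens: ID(j), OP(-), ID(j)


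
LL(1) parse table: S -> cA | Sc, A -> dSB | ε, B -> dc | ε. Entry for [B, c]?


For [B, c]: ε is nullable and 'c' ∈ FOLLOW(B)
Entry: B -> ε


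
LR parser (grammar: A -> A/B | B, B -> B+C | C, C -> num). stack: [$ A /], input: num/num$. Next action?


no handle ('A/' is not any RHS); shift 'num'
Action: shift


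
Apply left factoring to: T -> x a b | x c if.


Common prefix: 'x'
Factored: T -> x T', T' -> a b | c if


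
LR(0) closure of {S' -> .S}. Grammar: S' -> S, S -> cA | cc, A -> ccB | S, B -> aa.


Start: S' -> .S
For each item with dot before a nonterminal B, add B -> .γ for every B-production
Closure: [S' -> .S, S -> .cA, S -> .cc]


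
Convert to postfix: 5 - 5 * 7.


* has higher precedence, evaluate 5*7 first
Postfix: 5 5 7 * -


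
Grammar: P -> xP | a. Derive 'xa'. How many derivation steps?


Derivation: P => xP => xa
Steps: 2


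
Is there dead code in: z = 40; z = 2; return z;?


first assignment to z is overwritten before any read
Dead: 'z = 40'


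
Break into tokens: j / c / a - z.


Scan left to right, longest-match per lexeme
Tokens: ID(j), OP(/), ID(c), OP(/), ID(a), OP(-), ID(z)


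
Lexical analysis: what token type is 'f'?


Pattern: letter/underscore followed by alphanumerics, not a keyword
Type: IDENTIFIER


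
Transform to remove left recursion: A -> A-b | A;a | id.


Left-recursive alternatives: A-b, A;a; non-recursive: id
Introduce A': A -> idA', A' -> -bA' | ;aA' | ε


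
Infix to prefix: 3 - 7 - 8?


left-to-right (same/higher precedence on left): tree is (- (- 3 7) 8)
Prefix: - - 3 7 8


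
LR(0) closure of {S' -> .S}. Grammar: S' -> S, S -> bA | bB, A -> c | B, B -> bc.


Start: S' -> .S
For each item with dot before a nonterminal B, add B -> .γ for every B-production
Closure: [S' -> .S, S -> .bA, S -> .bB]


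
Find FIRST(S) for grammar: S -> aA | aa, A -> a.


Per alternative of S: FIRST(aA) = {a}; FIRST(aa) = {a}
FIRST(S) = {a}


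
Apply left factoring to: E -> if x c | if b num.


Common prefix: 'if'
Factored: E -> if E', E' -> x c | b num


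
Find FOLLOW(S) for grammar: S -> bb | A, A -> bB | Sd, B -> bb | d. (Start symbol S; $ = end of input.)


$ ∈ FOLLOW(S). For each A -> αBβ: add FIRST(β)\{ε} to FOLLOW(B); if β nullable, add FOLLOW(A).
FOLLOW(S) = {$, d}


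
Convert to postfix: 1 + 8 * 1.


* has higher precedence, evaluate 8*1 first
Postfix: 1 8 1 * +


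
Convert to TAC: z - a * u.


Break into single-operator statements:
t1 = a * u
t2 = z - t1


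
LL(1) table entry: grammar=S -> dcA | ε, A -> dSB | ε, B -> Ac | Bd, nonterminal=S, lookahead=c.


For [S, c]: ε is nullable and 'c' ∈ FOLLOW(S)
Entry: S -> ε


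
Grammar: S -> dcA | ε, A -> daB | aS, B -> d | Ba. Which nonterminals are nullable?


A nonterminal is nullable iff some alternative derives ε (directly, or every symbol in it is nullable)
Nullable: {S}


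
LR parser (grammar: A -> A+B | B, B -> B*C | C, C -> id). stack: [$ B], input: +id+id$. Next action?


lookahead ∉ {*} so B won't extend; reduce A -> B
Action: reduce (A -> B)


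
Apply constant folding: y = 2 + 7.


2 + 7 = 9 at compile time
Optimized: y = 9


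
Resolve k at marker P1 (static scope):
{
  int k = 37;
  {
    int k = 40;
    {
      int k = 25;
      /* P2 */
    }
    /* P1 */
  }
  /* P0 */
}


k declared in the same block as P1
k = 40


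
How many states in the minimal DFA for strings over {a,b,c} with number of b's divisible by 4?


Track (count of b) mod 4: states 0..3, accept at 0
Minimal DFA: 4 states


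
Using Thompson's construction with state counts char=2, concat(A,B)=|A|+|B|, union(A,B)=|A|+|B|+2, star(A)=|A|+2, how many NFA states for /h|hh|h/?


Syntax tree has 4 char leaf(s), 2 union(s), 0 star(s)
chars contribute 4×2 = 8; each union adds +2; each star adds +2
Total: 8 + 4 + 0 = 12 states


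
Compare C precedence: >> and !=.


'>>' is shift (level 8); '!=' is equality (level 6)
Higher level binds tighter
'>>' has higher precedence than '!='


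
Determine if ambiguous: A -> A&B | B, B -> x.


precedence layered via separate nonterminal B: deterministic
Unambiguous


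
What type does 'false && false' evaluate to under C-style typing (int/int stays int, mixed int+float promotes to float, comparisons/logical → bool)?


Operand types: bool && bool
Rule: logical operators take bool operands and yield bool
Result type: bool


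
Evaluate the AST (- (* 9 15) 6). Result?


Evaluate inner: (* 9 15) = 135
Evaluate root: (- 135 6) = 129
Result: 129


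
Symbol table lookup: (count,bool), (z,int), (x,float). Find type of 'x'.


Lookup 'x' → type float


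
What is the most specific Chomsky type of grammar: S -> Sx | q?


Left-linear: every RHS is a terminal or one nonterminal followed by a terminal
Classification: Type 3 (Regular)


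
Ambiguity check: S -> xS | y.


right-linear, alternatives start with distinct terminals 'x' vs 'y': unique leftmost derivation
Unambiguous


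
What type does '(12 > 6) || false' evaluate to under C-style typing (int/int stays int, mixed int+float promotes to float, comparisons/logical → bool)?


Operand types: bool || bool
Rule: logical operators take bool operands and yield bool
Result type: bool


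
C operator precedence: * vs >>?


'*' is multiplicative (level 10); '>>' is shift (level 8)
Higher level binds tighter
'*' has higher precedence than '>>'


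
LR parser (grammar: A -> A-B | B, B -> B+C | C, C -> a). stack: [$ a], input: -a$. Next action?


'a' on top is the handle for C -> a
Action: reduce (C -> a)


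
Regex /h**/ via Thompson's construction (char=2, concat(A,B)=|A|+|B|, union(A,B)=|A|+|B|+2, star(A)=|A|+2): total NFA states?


Syntax tree has 1 char leaf(s), 0 union(s), 2 star(s)
chars contribute 1×2 = 2; each union adds +2; each star adds +2
Total: 2 + 0 + 4 = 6 states


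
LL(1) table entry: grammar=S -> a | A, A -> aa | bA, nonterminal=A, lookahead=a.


For [A, a]: 'a' ∈ FIRST(aa)
Entry: A -> aa


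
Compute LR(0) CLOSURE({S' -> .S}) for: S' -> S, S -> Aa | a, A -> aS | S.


Start: S' -> .S
For each item with dot before a nonterminal B, add B -> .γ for every B-production
Closure: [S' -> .S, S -> .Aa, S -> .a, A -> .aS, A -> .S]
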